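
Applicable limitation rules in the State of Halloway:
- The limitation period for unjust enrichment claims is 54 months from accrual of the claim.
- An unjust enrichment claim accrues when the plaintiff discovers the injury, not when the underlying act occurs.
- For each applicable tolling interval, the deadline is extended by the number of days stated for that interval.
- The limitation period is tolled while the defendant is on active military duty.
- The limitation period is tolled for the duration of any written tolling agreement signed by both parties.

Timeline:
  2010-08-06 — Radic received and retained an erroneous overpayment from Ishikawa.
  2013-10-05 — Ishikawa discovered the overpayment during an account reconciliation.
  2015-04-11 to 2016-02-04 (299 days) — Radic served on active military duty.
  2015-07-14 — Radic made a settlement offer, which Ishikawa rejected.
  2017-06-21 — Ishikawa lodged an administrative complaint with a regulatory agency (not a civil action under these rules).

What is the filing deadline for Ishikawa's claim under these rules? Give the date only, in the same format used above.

Under the discovery rule, the claim accrued on 2013-10-05, when Ishikawa discovered the injury — not on the 2010-08-06 date of the underlying act.
Adding the 54 months base period to 2013-10-05 gives a deadline of 2018-04-05, before any tolling.
The defendant's active military service from 2015-04-11 to 2016-02-04 tolled the period for 299 days, extending the deadline to 2019-01-29.
Nothing else in the chronology tolls or restarts the period.

2019-01-29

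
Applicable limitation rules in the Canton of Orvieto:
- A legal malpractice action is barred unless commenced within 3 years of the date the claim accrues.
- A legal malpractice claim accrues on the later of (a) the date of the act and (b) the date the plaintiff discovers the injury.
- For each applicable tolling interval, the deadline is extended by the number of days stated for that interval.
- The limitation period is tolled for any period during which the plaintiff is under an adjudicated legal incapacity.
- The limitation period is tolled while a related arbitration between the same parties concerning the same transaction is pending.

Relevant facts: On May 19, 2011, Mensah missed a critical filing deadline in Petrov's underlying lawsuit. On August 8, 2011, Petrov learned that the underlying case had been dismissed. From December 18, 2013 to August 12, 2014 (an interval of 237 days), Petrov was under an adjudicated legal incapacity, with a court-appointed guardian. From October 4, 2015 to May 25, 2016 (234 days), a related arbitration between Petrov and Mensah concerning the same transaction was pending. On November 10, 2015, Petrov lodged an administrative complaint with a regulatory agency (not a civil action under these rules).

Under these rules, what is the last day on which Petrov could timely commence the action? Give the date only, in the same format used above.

Taking the later of the act (May 19, 2011) and discovery (August 8, 2011), the claim accrued on August 8, 2011.
3 years from August 8, 2011 is August 8, 2014.
The plaintiff's legal incapacity from December 18, 2013 to August 12, 2014 tolled the period for 237 days, extending the deadline to April 2, 2015.
The pending related arbitration from October 4, 2015 to May 25, 2016 began after the period had already run on April 2, 2015, so it has no tolling effect.
The other events in the timeline have no effect on the limitation period under the stated rules.

April 2, 2015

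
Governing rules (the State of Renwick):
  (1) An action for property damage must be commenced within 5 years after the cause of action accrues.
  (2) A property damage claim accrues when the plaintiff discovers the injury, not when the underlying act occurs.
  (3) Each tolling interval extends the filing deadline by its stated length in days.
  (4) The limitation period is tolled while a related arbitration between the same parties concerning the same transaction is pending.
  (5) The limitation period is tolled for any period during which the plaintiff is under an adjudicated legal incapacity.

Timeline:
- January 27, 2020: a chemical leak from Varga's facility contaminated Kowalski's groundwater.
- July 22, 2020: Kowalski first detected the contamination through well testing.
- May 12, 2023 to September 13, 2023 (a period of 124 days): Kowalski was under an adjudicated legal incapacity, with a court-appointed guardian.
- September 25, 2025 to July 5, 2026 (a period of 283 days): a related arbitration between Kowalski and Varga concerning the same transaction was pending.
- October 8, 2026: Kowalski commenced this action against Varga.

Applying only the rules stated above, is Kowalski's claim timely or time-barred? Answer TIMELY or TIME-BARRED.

TIME-BARRED

Under the discovery rule, the claim accrued on July 22, 2020, when Kowalski discovered the injury — not on the January 27, 2020 date of the underlying act.
Adding the 5 years base period to July 22, 2020 gives a deadline of July 22, 2025, before any tolling.
The plaintiff's legal incapacity from May 12, 2023 to September 13, 2023 tolled the period for 124 days, extending the deadline to November 23, 2025.
The pending related arbitration from September 25, 2025 to July 5, 2026 tolled the period for 283 days, extending the deadline to September 2, 2026.
Filing on October 8, 2026 missed the September 2, 2026 deadline — the action is time-barred.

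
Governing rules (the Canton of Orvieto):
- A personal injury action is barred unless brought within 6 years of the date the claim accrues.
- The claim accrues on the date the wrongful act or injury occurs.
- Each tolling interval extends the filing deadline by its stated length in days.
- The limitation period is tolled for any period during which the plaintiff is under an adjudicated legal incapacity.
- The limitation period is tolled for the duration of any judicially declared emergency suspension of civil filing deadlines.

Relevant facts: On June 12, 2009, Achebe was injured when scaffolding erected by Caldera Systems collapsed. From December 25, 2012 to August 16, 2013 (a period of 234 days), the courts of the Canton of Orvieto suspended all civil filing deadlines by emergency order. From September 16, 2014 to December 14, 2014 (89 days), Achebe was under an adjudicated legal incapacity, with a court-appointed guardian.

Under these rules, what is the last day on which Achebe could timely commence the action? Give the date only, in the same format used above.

April 30, 2016

The claim accrued on June 12, 2009, the date of the act.
Adding the 6 years base period to June 12, 2009 gives a deadline of June 12, 2015, before any tolling.
The period was tolled for 234 days by the emergency suspension of filing deadlines (December 25, 2012 to August 16, 2013), pushing the deadline to February 1, 2016.
The plaintiff's legal incapacity from September 16, 2014 to December 14, 2014 tolled the period for 89 days, extending the deadline to April 30, 2016.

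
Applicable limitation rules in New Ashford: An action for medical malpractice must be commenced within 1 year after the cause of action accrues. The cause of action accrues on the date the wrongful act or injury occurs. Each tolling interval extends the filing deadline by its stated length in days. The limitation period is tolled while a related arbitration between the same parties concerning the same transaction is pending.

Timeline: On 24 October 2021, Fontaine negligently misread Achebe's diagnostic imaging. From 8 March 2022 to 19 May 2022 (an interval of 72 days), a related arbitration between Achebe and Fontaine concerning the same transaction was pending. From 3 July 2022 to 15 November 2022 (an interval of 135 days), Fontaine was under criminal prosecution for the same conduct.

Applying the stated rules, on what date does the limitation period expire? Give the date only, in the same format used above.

4 January 2023

The limitation period began to run on 24 October 2021.
1 year from 24 October 2021 is 24 October 2022.
The pending related arbitration from 8 March 2022 to 19 May 2022 tolled the period for 72 days, extending the deadline to 4 January 2023.
The pending criminal prosecution from 3 July 2022 to 15 November 2022 does not toll the period, because no stated rule makes a criminal prosecution a tolling event.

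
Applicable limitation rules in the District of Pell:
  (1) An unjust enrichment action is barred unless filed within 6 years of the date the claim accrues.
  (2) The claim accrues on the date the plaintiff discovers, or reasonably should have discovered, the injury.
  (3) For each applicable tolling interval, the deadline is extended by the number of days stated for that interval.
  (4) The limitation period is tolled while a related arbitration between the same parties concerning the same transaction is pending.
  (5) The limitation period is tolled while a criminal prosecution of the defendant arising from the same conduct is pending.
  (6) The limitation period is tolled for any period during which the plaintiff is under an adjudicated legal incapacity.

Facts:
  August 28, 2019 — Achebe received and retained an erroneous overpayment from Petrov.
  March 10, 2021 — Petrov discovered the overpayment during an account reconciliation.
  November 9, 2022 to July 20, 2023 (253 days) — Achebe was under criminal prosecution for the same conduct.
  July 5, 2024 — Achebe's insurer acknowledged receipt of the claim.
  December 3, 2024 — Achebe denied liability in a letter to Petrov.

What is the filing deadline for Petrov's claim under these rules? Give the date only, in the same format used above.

Accrual is tied to discovery, so the period began on March 10, 2021 rather than on August 28, 2019 when the act occurred.
6 years from March 10, 2021 is March 10, 2027.
Because the pending criminal prosecution ran from November 9, 2022 to July 20, 2023, the deadline is extended by 253 days to November 18, 2027.
Nothing else in the chronology tolls or restarts the period.

November 18, 2027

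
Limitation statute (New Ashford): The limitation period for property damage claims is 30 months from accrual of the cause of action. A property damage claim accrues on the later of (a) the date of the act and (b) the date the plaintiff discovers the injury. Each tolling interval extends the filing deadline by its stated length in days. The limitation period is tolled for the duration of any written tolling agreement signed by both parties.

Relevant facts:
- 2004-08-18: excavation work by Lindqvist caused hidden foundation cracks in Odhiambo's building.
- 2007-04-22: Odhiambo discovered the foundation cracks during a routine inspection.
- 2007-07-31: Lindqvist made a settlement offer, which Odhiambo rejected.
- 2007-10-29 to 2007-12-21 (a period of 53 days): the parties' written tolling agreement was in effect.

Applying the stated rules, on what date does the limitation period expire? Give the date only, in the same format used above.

Because discovery on 2007-04-22 post-dates the 2004-08-18 act, accrual under the later-of rule falls on 2007-04-22.
30 months from 2007-04-22 is 2009-10-22.
Because the written tolling agreement ran from 2007-10-29 to 2007-12-21, the deadline is extended by 53 days to 2009-12-14.
None of the other events listed affects the running of the period under the stated rules.

2009-12-14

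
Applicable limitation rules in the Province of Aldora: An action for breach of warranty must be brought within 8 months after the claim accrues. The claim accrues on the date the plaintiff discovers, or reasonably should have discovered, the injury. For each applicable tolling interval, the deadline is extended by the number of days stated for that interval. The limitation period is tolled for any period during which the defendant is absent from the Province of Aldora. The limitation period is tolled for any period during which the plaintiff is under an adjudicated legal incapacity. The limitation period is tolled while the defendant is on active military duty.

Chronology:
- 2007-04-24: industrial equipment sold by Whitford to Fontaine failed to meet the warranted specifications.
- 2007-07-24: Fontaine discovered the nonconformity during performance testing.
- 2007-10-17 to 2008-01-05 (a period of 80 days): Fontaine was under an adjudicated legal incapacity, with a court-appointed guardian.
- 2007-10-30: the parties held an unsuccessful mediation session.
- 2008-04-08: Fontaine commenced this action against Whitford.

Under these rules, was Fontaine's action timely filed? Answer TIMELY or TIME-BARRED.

TIMELY

Under the discovery rule, the claim accrued on 2007-07-24, when Fontaine discovered the injury — not on the 2007-04-24 date of the underlying act.
Adding the 8 months base period to 2007-07-24 gives a deadline of 2008-03-24, before any tolling.
The plaintiff's legal incapacity from 2007-10-17 to 2008-01-05 tolled the period for 80 days, extending the deadline to 2008-06-12.
Nothing else in the chronology tolls or restarts the period.
The 2008-04-08 filing precedes the 2008-06-12 deadline; the claim is timely.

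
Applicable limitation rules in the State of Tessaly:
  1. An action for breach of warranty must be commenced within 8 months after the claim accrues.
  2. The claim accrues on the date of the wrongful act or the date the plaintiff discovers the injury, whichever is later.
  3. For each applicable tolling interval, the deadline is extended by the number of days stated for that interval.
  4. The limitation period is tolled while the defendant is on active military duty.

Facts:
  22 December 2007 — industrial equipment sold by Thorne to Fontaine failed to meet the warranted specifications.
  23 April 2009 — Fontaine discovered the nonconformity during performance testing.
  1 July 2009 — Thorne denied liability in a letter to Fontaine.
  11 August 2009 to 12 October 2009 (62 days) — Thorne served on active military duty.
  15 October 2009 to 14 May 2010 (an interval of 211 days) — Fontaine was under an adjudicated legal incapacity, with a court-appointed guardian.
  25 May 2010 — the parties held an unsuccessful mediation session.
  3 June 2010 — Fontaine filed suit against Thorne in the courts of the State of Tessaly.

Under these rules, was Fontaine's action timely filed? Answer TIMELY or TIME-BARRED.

TIME-BARRED

Because discovery on 23 April 2009 post-dates the 22 December 2007 act, accrual under the later-of rule falls on 23 April 2009.
The untolled deadline — 8 months after 23 April 2009 — is 23 December 2009.
The defendant's active military service from 11 August 2009 to 12 October 2009 tolled the period for 62 days, extending the deadline to 23 February 2010.
Although the plaintiff's incapacity ran from 15 October 2009 to 14 May 2010, the stated rules do not make that a tolling event, so it is disregarded.
The other events in the timeline have no effect on the limitation period under the stated rules.
Fontaine filed on 3 June 2010, after the 23 February 2010 deadline, so the action is time-barred.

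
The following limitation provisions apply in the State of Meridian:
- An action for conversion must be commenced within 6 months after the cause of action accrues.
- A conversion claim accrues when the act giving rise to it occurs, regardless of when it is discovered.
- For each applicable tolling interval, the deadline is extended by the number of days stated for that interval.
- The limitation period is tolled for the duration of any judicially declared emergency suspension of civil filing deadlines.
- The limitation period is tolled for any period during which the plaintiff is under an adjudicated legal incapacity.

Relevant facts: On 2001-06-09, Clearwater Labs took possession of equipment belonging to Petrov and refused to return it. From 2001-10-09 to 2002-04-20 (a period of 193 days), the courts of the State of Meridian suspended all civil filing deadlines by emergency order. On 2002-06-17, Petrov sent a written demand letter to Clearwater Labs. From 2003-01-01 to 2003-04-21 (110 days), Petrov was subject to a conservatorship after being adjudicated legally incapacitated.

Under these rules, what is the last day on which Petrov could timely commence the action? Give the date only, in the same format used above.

2002-06-20

The cause of action accrued on 2001-06-09, the date of the act.
6 months from 2001-06-09 is 2001-12-09.
The period was tolled for 193 days by the emergency suspension of filing deadlines (2001-10-09 to 2002-04-20), pushing the deadline to 2002-06-20.
The plaintiff's legal incapacity from 2003-01-01 to 2003-04-21 began after the period had already run on 2002-06-20, so it has no tolling effect.
The other events in the timeline have no effect on the limitation period under the stated rules.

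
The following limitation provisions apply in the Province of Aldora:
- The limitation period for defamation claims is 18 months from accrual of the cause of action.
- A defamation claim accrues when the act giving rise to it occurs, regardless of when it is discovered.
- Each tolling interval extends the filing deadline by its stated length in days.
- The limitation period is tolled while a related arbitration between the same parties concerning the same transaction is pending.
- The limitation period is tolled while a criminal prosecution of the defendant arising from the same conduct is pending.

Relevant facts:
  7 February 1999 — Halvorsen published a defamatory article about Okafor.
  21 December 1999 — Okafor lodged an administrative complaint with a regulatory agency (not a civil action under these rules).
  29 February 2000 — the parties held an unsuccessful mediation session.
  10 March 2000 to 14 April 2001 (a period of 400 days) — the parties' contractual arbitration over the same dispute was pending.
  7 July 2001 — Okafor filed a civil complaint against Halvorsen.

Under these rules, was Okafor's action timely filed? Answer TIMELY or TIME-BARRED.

TIMELY

The limitation period began to run on 7 February 1999.
The untolled deadline — 18 months after 7 February 1999 — is 7 August 2000.
The period was tolled for 400 days by the pending related arbitration (10 March 2000 to 14 April 2001), pushing the deadline to 11 September 2001.
The other events in the timeline have no effect on the limitation period under the stated rules.
Filing on 7 July 2001 beat the 11 September 2001 deadline — the action is timely.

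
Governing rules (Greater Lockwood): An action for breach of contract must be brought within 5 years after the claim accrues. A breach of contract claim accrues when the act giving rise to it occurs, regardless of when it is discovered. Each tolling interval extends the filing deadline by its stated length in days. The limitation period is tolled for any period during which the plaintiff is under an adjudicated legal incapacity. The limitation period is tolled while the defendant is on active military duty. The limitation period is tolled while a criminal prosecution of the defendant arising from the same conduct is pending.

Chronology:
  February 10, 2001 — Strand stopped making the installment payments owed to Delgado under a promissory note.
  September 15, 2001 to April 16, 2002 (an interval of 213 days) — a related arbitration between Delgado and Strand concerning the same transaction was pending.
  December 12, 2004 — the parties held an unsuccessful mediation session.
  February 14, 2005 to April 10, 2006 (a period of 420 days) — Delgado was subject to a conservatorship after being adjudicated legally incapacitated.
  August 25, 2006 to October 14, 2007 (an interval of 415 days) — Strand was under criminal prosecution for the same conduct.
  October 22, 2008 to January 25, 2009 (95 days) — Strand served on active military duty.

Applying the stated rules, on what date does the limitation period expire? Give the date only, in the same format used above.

May 25, 2008

The claim accrued on February 10, 2001, the date of the act.
5 years from February 10, 2001 is February 10, 2006.
The plaintiff's legal incapacity from February 14, 2005 to April 10, 2006 tolled the period for 420 days, extending the deadline to April 6, 2007.
The pending criminal prosecution from August 25, 2006 to October 14, 2007 tolled the period for 415 days, extending the deadline to May 25, 2008.
The defendant's active military service from October 22, 2008 to January 25, 2009 began after the period had already run on May 25, 2008, so it has no tolling effect.
No stated provision tolls the period for a pending arbitration, so the interval from September 15, 2001 to April 16, 2002 has no effect on the deadline.
Nothing else in the chronology tolls or restarts the period.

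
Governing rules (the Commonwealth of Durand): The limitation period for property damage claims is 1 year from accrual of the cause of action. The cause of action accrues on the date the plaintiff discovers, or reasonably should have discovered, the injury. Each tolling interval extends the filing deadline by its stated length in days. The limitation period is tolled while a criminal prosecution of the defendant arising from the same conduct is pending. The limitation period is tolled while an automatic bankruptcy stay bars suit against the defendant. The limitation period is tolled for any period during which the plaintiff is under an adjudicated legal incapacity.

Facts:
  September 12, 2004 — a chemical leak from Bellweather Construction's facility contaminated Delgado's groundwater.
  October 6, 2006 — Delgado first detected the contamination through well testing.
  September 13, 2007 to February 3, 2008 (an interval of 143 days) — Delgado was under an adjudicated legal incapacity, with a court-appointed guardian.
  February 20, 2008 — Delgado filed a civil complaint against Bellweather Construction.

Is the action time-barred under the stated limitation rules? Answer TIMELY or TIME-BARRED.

Under the discovery rule, the claim accrued on October 6, 2006, when Delgado discovered the injury — not on the September 12, 2004 date of the underlying act.
Adding the 1 year base period to October 6, 2006 gives a deadline of October 6, 2007, before any tolling.
The period was tolled for 143 days by the plaintiff's legal incapacity (September 13, 2007 to February 3, 2008), pushing the deadline to February 26, 2008.
Filing on February 20, 2008 beat the February 26, 2008 deadline — the action is timely.

TIMELY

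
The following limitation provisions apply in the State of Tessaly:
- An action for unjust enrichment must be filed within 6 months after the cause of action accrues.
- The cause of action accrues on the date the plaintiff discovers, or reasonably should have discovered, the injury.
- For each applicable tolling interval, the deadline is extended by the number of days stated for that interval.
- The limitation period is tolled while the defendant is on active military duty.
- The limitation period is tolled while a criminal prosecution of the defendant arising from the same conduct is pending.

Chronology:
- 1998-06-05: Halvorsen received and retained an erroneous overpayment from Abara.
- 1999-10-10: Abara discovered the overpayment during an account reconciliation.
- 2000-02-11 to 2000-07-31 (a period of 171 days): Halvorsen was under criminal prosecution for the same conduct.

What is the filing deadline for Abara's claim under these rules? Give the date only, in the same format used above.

2000-09-28

Accrual is tied to discovery, so the period began on 1999-10-10 rather than on 1998-06-05 when the act occurred.
Adding the 6 months base period to 1999-10-10 gives a deadline of 2000-04-10, before any tolling.
Because the pending criminal prosecution ran from 2000-02-11 to 2000-07-31, the deadline is extended by 171 days to 2000-09-28.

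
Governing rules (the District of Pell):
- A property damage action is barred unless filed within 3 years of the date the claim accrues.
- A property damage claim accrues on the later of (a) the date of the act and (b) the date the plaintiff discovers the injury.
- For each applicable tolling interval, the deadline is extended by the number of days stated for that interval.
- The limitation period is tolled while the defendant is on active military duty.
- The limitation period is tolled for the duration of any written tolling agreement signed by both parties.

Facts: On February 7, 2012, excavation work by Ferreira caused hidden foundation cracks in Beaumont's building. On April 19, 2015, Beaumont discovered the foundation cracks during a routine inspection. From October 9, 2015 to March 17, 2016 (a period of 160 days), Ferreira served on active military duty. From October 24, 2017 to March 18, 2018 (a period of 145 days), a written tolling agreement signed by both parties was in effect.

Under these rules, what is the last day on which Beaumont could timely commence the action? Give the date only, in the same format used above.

February 18, 2019

Because discovery on April 19, 2015 post-dates the February 7, 2012 act, accrual under the later-of rule falls on April 19, 2015.
3 years from April 19, 2015 is April 19, 2018.
Because the defendant's active military service ran from October 9, 2015 to March 17, 2016, the deadline is extended by 160 days to September 26, 2018.
Because the written tolling agreement ran from October 24, 2017 to March 18, 2018, the deadline is extended by 145 days to February 18, 2019.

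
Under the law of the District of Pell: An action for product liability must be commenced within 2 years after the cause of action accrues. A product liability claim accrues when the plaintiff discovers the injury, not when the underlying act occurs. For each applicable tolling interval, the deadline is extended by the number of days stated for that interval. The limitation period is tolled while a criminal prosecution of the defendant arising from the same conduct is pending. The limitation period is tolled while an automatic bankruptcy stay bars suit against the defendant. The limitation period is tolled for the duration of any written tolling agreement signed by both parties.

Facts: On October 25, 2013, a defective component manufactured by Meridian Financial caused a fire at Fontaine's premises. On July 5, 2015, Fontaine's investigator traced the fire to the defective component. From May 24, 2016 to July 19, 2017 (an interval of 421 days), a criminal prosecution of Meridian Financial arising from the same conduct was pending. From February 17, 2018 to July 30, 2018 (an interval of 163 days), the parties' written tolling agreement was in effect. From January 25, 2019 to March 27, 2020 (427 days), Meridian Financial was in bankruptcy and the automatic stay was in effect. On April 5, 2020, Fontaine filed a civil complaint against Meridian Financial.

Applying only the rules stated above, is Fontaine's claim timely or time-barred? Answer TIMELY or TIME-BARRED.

TIMELY

Accrual is tied to discovery, so the period began on July 5, 2015 rather than on October 25, 2013 when the act occurred.
Adding the 2 years base period to July 5, 2015 gives a deadline of July 5, 2017, before any tolling.
The period was tolled for 421 days by the pending criminal prosecution (May 24, 2016 to July 19, 2017), pushing the deadline to August 30, 2018.
The period was tolled for 163 days by the written tolling agreement (February 17, 2018 to July 30, 2018), pushing the deadline to February 9, 2019.
The automatic bankruptcy stay from January 25, 2019 to March 27, 2020 tolled the period for 427 days, extending the deadline to April 11, 2020.
The April 5, 2020 filing precedes the April 11, 2020 deadline; the claim is timely.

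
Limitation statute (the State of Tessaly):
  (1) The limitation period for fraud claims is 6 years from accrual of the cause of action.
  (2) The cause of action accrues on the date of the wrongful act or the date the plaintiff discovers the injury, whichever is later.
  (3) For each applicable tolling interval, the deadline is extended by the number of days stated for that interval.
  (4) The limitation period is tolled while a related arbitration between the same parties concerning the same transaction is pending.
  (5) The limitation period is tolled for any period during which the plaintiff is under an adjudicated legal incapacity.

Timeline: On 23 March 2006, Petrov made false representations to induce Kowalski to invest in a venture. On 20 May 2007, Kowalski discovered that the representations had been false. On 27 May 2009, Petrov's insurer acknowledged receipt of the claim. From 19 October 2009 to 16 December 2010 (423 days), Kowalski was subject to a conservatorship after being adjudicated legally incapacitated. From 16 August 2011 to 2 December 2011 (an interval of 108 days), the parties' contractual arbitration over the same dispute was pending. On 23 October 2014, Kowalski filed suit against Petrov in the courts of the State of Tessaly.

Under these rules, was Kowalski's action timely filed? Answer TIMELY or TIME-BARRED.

TIMELY

The claim accrued on 20 May 2007 — the later of the 23 March 2006 act and the 20 May 2007 discovery.
The untolled deadline — 6 years after 20 May 2007 — is 20 May 2013.
The plaintiff's legal incapacity from 19 October 2009 to 16 December 2010 tolled the period for 423 days, extending the deadline to 17 July 2014.
The pending related arbitration from 16 August 2011 to 2 December 2011 tolled the period for 108 days, extending the deadline to 2 November 2014.
Nothing else in the chronology tolls or restarts the period.
Filing on 23 October 2014 beat the 2 November 2014 deadline — the action is timely.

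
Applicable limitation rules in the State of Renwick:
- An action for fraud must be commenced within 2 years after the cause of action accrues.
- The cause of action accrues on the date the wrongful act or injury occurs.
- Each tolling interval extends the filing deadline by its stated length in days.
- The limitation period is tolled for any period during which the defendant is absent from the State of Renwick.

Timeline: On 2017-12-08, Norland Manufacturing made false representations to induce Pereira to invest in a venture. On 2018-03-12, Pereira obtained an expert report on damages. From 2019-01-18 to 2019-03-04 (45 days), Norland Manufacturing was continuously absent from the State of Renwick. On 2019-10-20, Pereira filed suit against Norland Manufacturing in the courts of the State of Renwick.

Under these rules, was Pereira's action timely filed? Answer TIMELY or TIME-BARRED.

TIMELY

The cause of action accrued on 2017-12-08, the date of the act.
The untolled deadline — 2 years after 2017-12-08 — is 2019-12-08.
The defendant's absence from the jurisdiction from 2019-01-18 to 2019-03-04 tolled the period for 45 days, extending the deadline to 2020-01-22.
None of the other events listed affects the running of the period under the stated rules.
Pereira filed on 2019-10-20, before the 2020-01-22 deadline, so the action is timely.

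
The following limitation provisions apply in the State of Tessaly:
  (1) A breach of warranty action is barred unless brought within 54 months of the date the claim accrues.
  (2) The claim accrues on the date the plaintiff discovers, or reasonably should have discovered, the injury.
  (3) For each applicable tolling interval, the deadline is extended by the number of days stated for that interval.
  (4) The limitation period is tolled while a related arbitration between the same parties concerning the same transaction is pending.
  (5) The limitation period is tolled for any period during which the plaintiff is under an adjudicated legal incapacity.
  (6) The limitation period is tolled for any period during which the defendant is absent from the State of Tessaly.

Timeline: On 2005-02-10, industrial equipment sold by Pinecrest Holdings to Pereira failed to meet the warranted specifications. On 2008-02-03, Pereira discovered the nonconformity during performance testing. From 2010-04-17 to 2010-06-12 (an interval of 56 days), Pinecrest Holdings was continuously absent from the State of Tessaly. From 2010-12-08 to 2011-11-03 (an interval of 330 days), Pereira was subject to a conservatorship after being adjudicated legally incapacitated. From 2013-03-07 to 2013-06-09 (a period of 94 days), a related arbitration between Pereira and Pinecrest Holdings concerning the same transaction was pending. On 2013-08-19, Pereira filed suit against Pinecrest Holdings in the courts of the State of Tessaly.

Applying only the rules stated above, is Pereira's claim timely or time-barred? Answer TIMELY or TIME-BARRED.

TIMELY

The claim did not accrue until Pereira discovered the injury on 2008-02-03; the 2005-02-10 act date does not start the clock under the stated rule.
The untolled deadline — 54 months after 2008-02-03 — is 2012-08-03.
The defendant's absence from the jurisdiction from 2010-04-17 to 2010-06-12 tolled the period for 56 days, extending the deadline to 2012-09-28.
The plaintiff's legal incapacity from 2010-12-08 to 2011-11-03 tolled the period for 330 days, extending the deadline to 2013-08-24.
The pending related arbitration from 2013-03-07 to 2013-06-09 tolled the period for 94 days, extending the deadline to 2013-11-26.
Pereira filed on 2013-08-19, before the 2013-11-26 deadline, so the action is timely.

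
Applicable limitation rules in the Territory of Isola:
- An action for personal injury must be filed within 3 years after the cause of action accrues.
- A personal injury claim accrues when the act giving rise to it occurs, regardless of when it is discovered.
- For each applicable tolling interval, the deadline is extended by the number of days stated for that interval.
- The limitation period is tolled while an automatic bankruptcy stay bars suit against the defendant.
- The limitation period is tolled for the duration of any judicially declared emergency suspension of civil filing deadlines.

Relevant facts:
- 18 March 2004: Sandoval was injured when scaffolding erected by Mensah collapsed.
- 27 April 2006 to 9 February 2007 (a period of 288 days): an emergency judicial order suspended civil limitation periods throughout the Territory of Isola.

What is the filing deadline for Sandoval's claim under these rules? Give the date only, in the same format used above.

The claim accrued on 18 March 2004, when the wrongful act occurred.
Adding the 3 years base period to 18 March 2004 gives a deadline of 18 March 2007, before any tolling.
The period was tolled for 288 days by the emergency suspension of filing deadlines (27 April 2006 to 9 February 2007), pushing the deadline to 31 December 2007.

31 December 2007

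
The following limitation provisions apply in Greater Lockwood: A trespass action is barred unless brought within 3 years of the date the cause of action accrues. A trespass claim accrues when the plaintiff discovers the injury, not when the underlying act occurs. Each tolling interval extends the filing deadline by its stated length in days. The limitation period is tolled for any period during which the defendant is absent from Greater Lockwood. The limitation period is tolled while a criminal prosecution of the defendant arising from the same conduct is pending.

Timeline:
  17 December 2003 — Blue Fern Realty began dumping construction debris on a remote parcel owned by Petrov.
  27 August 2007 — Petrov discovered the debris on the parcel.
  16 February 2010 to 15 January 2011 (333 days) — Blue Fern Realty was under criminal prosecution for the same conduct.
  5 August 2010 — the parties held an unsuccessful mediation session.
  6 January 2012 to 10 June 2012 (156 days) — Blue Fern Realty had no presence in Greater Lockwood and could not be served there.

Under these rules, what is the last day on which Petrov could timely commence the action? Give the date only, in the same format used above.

26 July 2011

Accrual is tied to discovery, so the period began on 27 August 2007 rather than on 17 December 2003 when the act occurred.
Adding the 3 years base period to 27 August 2007 gives a deadline of 27 August 2010, before any tolling.
Because the pending criminal prosecution ran from 16 February 2010 to 15 January 2011, the deadline is extended by 333 days to 26 July 2011.
The defendant's absence from the jurisdiction from 6 January 2012 to 10 June 2012 began after the period had already run on 26 July 2011, so it has no tolling effect.
The other events in the timeline have no effect on the limitation period under the stated rules.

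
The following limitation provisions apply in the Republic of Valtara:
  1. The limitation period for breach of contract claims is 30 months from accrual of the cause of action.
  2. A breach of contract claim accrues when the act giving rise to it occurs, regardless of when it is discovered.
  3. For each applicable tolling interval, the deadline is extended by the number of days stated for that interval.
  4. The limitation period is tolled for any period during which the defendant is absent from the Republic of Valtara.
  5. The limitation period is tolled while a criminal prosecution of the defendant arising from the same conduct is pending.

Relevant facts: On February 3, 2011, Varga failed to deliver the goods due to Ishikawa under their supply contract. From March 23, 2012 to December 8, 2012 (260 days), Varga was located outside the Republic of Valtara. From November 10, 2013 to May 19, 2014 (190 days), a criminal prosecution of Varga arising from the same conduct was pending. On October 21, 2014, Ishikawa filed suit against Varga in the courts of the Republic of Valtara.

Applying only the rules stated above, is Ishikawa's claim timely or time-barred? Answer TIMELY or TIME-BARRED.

TIMELY

The cause of action accrued on February 3, 2011, the date of the act.
The untolled deadline — 30 months after February 3, 2011 — is August 3, 2013.
The defendant's absence from the jurisdiction from March 23, 2012 to December 8, 2012 tolled the period for 260 days, extending the deadline to April 20, 2014.
The period was tolled for 190 days by the pending criminal prosecution (November 10, 2013 to May 19, 2014), pushing the deadline to October 27, 2014.
Ishikawa filed on October 21, 2014, before the October 27, 2014 deadline, so the action is timely.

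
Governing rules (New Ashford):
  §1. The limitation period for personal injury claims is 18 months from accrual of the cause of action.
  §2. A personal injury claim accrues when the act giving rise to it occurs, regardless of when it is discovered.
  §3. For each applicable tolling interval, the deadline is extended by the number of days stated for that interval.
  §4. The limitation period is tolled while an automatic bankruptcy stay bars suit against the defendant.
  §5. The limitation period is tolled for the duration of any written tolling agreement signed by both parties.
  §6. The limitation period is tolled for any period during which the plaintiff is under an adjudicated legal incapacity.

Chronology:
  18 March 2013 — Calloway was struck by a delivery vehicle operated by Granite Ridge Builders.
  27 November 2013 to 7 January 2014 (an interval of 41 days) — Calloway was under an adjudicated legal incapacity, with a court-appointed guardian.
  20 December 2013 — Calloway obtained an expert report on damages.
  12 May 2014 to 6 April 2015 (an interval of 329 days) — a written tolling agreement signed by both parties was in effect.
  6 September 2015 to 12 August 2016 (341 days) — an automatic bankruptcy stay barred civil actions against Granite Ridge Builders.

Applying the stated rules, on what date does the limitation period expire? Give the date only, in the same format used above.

29 August 2016

The cause of action accrued on 18 March 2013, the date of the act.
Adding the 18 months base period to 18 March 2013 gives a deadline of 18 September 2014, before any tolling.
The plaintiff's legal incapacity from 27 November 2013 to 7 January 2014 tolled the period for 41 days, extending the deadline to 29 October 2014.
Because the written tolling agreement ran from 12 May 2014 to 6 April 2015, the deadline is extended by 329 days to 23 September 2015.
The automatic bankruptcy stay from 6 September 2015 to 12 August 2016 tolled the period for 341 days, extending the deadline to 29 August 2016.
The other events in the timeline have no effect on the limitation period under the stated rules.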